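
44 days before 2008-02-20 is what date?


Start: 2008-02-20, subtract 44 days
Back 20 days from February 20 reaches January 31, 2008 -> 24 left
January 2008: 31 - 24 = 7 -> lands on January 7

Result: 2008-01-07


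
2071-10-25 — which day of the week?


Date: October 25, 2071
Anchor: Jan 1, 2071. With p = 2071 - 1 = 2070: (p + p//4 - p//100 + p//400) mod 7 = (2070 + 517 - 20 + 5) mod 7 = 2572 mod 7 = 3 -> Thursday (Mon=0 ... Sun=6)
Days before October (Jan-Sep): 273; offset = 273 + 25 - 1 = 297
Weekday index = (3 + 297) mod 7 = 6

Day of the week: Sunday


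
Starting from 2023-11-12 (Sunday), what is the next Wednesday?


Current: Sunday
Target: Wednesday
Days ahead: 3

Next Wednesday: 2023-11-15


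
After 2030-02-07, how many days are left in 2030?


Day of year: 38 of 365
Remaining = 365 - 38

327 days


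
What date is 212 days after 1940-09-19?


Start: 1940-09-19, add 212 days
September 1940 has 30 days: 30 - 19 = 11 days to September 30 -> 201 left
October 1940 has 31 days -> 170 left
November 1940 has 30 days -> 140 left
December 1940 has 31 days -> 109 left
January 1941 has 31 days -> 78 left
February 1941 has 28 days -> 50 left
March 1941 has 31 days -> 19 left
April 1941: 19 <= 30 -> lands on April 19

Result: 1941-04-19


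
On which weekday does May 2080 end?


May 2080 has 31 days
Anchor: Jan 1, 2080. With p = 2080 - 1 = 2079: (p + p//4 - p//100 + p//400) mod 7 = (2079 + 519 - 20 + 5) mod 7 = 2583 mod 7 = 0 -> Monday (Mon=0 ... Sun=6)
Days before May (Jan-Apr): 121; May 1 index = (0 + 121) mod 7 = 2 -> Wednesday
Last day offset: 31 - 1 = 30 days
Weekday index = (2 + 30) mod 7 = 4

Friday, May 31


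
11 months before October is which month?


October is month 10
10 - 11 = -1; wrap: -1 + 12 = 11

November


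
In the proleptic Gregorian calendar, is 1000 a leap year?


Gregorian leap year rule: divisible by 4, but not by 100, unless also by 400.
1000 is divisible by 100 but not 400 -> not a leap year

No


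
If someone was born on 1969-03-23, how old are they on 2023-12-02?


Birth: 1969-03-23
Reference: 2023-12-02
Year difference: 2023 - 1969 = 54

54 years old


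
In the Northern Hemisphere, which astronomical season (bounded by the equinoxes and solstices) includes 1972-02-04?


Date: February 4
Astronomical Winter (approx.; exact equinox/solstice day varies by year): December 21 to March 19
February 4 falls within the Winter window

Winter


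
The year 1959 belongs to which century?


Century = (year - 1) // 100 + 1
= (1959 - 1) // 100 + 1
= 1958 // 100 + 1
= 19 + 1

20th century


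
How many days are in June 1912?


June 1912

30 days


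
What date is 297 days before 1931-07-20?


Start: 1931-07-20, subtract 297 days
Back 20 days from July 20 reaches June 30, 1931 -> 277 left
June 1931 has 30 days -> back to May 31, 1931 -> 247 left
May 1931 has 31 days -> back to April 30, 1931 -> 216 left
April 1931 has 30 days -> back to March 31, 1931 -> 186 left
March 1931 has 31 days -> back to February 28, 1931 -> 155 left
February 1931 has 28 days -> back to January 31, 1931 -> 127 left
January 1931 has 31 days -> back to December 31, 1930 -> 96 left
December 1930 has 31 days -> back to November 30, 1930 -> 65 left
November 1930 has 30 days -> back to October 31, 1930 -> 35 left
October 1930 has 31 days -> back to September 30, 1930 -> 4 left
September 1930: 30 - 4 = 26 -> lands on September 26

Result: 1930-09-26


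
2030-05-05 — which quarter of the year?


Month: May (month 5)
Q1: Jan-Mar, Q2: Apr-Jun, Q3: Jul-Sep, Q4: Oct-Dec

Q2


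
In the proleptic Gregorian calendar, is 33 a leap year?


Gregorian leap year rule: divisible by 4, but not by 100, unless also by 400.
33 is not divisible by 4 -> not a leap year

No


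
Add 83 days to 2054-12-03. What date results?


Start: 2054-12-03, add 83 days
December 2054 has 31 days: 31 - 3 = 28 days to December 31 -> 55 left
January 2055 has 31 days -> 24 left
February 2055: 24 <= 28 -> lands on February 24

Result: 2055-02-24


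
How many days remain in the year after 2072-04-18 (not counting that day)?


Day of year: 109 of 366
Remaining = 366 - 109

257 days


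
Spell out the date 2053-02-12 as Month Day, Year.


ISO 2053-02-12 parses as year=2053, month=02, day=12
Month 2 -> February

February 12, 2053


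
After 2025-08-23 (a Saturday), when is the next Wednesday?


Current: Saturday
Target: Wednesday
Days ahead: 4

Next Wednesday: 2025-08-27


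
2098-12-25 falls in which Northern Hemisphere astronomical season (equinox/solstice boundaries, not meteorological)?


Date: December 25
Astronomical Winter (approx.; exact equinox/solstice day varies by year): December 21 to March 19
December 25 falls within the Winter window

Winter


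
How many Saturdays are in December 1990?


December 1990 has 31 days
Anchor: Jan 1, 1990. With p = 1990 - 1 = 1989: (p + p//4 - p//100 + p//400) mod 7 = (1989 + 497 - 19 + 4) mod 7 = 2471 mod 7 = 0 -> Monday (Mon=0 ... Sun=6)
Days before December (Jan-Nov): 334; December 1 index = (0 + 334) mod 7 = 5 -> Saturday
First Saturday is December 1
Saturdays: 1, 8, 15, 22, 29

5 Saturdays


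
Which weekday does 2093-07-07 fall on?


Date: July 7, 2093
Anchor: Jan 1, 2093. With p = 2093 - 1 = 2092: (p + p//4 - p//100 + p//400) mod 7 = (2092 + 523 - 20 + 5) mod 7 = 2600 mod 7 = 3 -> Thursday (Mon=0 ... Sun=6)
Days before July (Jan-Jun): 181; offset = 181 + 7 - 1 = 187
Weekday index = (3 + 187) mod 7 = 1

Day of the week: Tuesday


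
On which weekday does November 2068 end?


November 2068 has 30 days
Anchor: Jan 1, 2068. With p = 2068 - 1 = 2067: (p + p//4 - p//100 + p//400) mod 7 = (2067 + 516 - 20 + 5) mod 7 = 2568 mod 7 = 6 -> Sunday (Mon=0 ... Sun=6)
Days before November (Jan-Oct): 305; November 1 index = (6 + 305) mod 7 = 3 -> Thursday
Last day offset: 30 - 1 = 29 days
Weekday index = (3 + 29) mod 7 = 4

Friday, November 30


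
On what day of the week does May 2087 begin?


Target: May 1, 2087
Anchor: Jan 1, 2087. With p = 2087 - 1 = 2086: (p + p//4 - p//100 + p//400) mod 7 = (2086 + 521 - 20 + 5) mod 7 = 2592 mod 7 = 2 -> Wednesday (Mon=0 ... Sun=6)
Days before May (Jan-Apr): 120 days
Weekday index = (2 + 120) mod 7 = 3

Thursday


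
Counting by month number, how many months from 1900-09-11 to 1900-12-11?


From September 1900 to December 1900
0 years * 12 = 0 months, plus 3 months = 3

3 months


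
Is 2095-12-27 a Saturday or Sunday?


Anchor: Jan 1, 2095. With p = 2095 - 1 = 2094: (p + p//4 - p//100 + p//400) mod 7 = (2094 + 523 - 20 + 5) mod 7 = 2602 mod 7 = 5 -> Saturday (Mon=0 ... Sun=6)
Day of year: 361; offset = 360
Weekday index = (5 + 360) mod 7 = 1 -> Tuesday
Weekend days: Saturday, Sunday

No


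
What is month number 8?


Month 8 of 12

August


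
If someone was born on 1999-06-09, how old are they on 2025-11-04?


Birth: 1999-06-09
Reference: 2025-11-04
Year difference: 2025 - 1999 = 26

26 years old


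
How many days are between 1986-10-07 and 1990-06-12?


From 1986-10-07 to 1990-06-12
1986-10-07: days before October = 31 + 28 + 31 + 30 + 31 + 30 + 31 + 31 + 30 = 273 (1986 is not a leap year); day of year = 273 + 7 = 280
1990-06-12: days before June = 31 + 28 + 31 + 30 + 31 = 151 (1990 is not a leap year); day of year = 151 + 12 = 163
Rest of 1986: 365 - 280 = 85
Full years 1987 (365), 1988 (366), 1989 (365): 1096
Total = 85 + 1096 + 163 = 1344

1344 days


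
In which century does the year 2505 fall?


Century = (year - 1) // 100 + 1
= (2505 - 1) // 100 + 1
= 2504 // 100 + 1
= 25 + 1

26th century


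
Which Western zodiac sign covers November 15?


Date: November 15
Conventional tropical zodiac dates: Scorpio from October 23 onward; Sagittarius starts November 22
November 15 falls within the Scorpio range

Scorpio


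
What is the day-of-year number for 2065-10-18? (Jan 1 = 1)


Date: October 18, 2065
Days in months 1 through 9: 273
Plus 18 days in October

Day of year: 291


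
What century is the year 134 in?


Century = (year - 1) // 100 + 1
= (134 - 1) // 100 + 1
= 133 // 100 + 1
= 1 + 1

2nd century


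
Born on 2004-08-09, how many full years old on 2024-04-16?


Birth: 2004-08-09
Reference: 2024-04-16
Year difference: 2024 - 2004 = 20
Birthday not yet reached in 2024, subtract 1

19 years old


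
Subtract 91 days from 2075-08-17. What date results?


Start: 2075-08-17, subtract 91 days
Back 17 days from August 17 reaches July 31, 2075 -> 74 left
July 2075 has 31 days -> back to June 30, 2075 -> 43 left
June 2075 has 30 days -> back to May 31, 2075 -> 13 left
May 2075: 31 - 13 = 18 -> lands on May 18

Result: 2075-05-18


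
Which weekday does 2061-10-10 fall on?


Date: October 10, 2061
Anchor: Jan 1, 2061. With p = 2061 - 1 = 2060: (p + p//4 - p//100 + p//400) mod 7 = (2060 + 515 - 20 + 5) mod 7 = 2560 mod 7 = 5 -> Saturday (Mon=0 ... Sun=6)
Days before October (Jan-Sep): 273; offset = 273 + 10 - 1 = 282
Weekday index = (5 + 282) mod 7 = 0

Day of the week: Monday


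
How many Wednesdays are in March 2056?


March 2056 has 31 days
Anchor: Jan 1, 2056. With p = 2056 - 1 = 2055: (p + p//4 - p//100 + p//400) mod 7 = (2055 + 513 - 20 + 5) mod 7 = 2553 mod 7 = 5 -> Saturday (Mon=0 ... Sun=6)
Days before March (Jan-Feb): 60; March 1 index = (5 + 60) mod 7 = 2 -> Wednesday
First Wednesday is March 1
Wednesdays: 1, 8, 15, 22, 29

5 Wednesdays


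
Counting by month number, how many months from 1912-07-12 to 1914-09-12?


From July 1912 to September 1914
2 years * 12 = 24 months, plus 2 months = 26

26 months


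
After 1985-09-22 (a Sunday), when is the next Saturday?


Current: Sunday
Target: Saturday
Days ahead: 6

Next Saturday: 1985-09-28


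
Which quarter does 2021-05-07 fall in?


Month: May (month 5)
Q1: Jan-Mar, Q2: Apr-Jun, Q3: Jul-Sep, Q4: Oct-Dec

Q2


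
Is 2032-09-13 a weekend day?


Anchor: Jan 1, 2032. With p = 2032 - 1 = 2031: (p + p//4 - p//100 + p//400) mod 7 = (2031 + 507 - 20 + 5) mod 7 = 2523 mod 7 = 3 -> Thursday (Mon=0 ... Sun=6)
Day of year: 257; offset = 256
Weekday index = (3 + 256) mod 7 = 0 -> Monday
Weekend days: Saturday, Sunday

No


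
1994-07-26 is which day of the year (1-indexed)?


Date: July 26, 1994
Days in months 1 through 6: 181
Plus 26 days in July

Day of year: 207


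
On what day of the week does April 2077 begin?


Target: April 1, 2077
Anchor: Jan 1, 2077. With p = 2077 - 1 = 2076: (p + p//4 - p//100 + p//400) mod 7 = (2076 + 519 - 20 + 5) mod 7 = 2580 mod 7 = 4 -> Friday (Mon=0 ... Sun=6)
Days before April (Jan-Mar): 90 days
Weekday index = (4 + 90) mod 7 = 3

Thursday


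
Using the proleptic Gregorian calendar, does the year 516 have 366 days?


Gregorian leap year rule: divisible by 4, but not by 100, unless also by 400.
516 is divisible by 4 but not 100 -> leap year

Yes


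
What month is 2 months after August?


August is month 8
8 + 2 = 10

October


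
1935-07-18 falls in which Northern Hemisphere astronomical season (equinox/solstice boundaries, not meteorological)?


Date: July 18
Astronomical Summer (approx.; exact equinox/solstice day varies by year): June 21 to September 21
July 18 falls within the Summer window

Summer


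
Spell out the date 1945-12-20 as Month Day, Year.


ISO 1945-12-20 parses as year=1945, month=12, day=20
Month 12 -> December

December 20, 1945


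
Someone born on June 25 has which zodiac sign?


Date: June 25
Conventional tropical zodiac dates: Cancer from June 21 onward; Leo starts July 23
June 25 falls within the Cancer range

Cancer


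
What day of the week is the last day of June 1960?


June 1960 has 30 days
Anchor: Jan 1, 1960. With p = 1960 - 1 = 1959: (p + p//4 - p//100 + p//400) mod 7 = (1959 + 489 - 19 + 4) mod 7 = 2433 mod 7 = 4 -> Friday (Mon=0 ... Sun=6)
Days before June (Jan-May): 152; June 1 index = (4 + 152) mod 7 = 2 -> Wednesday
Last day offset: 30 - 1 = 29 days
Weekday index = (2 + 29) mod 7 = 3

Thursday, June 30


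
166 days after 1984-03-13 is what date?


Start: 1984-03-13, add 166 days
March 1984 has 31 days: 31 - 13 = 18 days to March 31 -> 148 left
April 1984 has 30 days -> 118 left
May 1984 has 31 days -> 87 left
June 1984 has 30 days -> 57 left
July 1984 has 31 days -> 26 left
August 1984: 26 <= 31 -> lands on August 26

Result: 1984-08-26


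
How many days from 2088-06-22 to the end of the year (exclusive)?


Day of year: 174 of 366
Remaining = 366 - 174

192 days


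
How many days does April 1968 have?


April 1968

30 days


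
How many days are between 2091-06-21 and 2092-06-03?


From 2091-06-21 to 2092-06-03
2091-06-21: days before June = 31 + 28 + 31 + 30 + 31 = 151 (2091 is not a leap year); day of year = 151 + 21 = 172
2092-06-03: days before June = 31 + 29 + 31 + 30 + 31 = 152 (2092 is a leap year); day of year = 152 + 3 = 155
Rest of 2091: 365 - 172 = 193
Total = 193 + 155 = 348

348 days


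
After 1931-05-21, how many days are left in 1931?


Day of year: 141 of 365
Remaining = 365 - 141

224 days


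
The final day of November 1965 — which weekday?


November 1965 has 30 days
Anchor: Jan 1, 1965. With p = 1965 - 1 = 1964: (p + p//4 - p//100 + p//400) mod 7 = (1964 + 491 - 19 + 4) mod 7 = 2440 mod 7 = 4 -> Friday (Mon=0 ... Sun=6)
Days before November (Jan-Oct): 304; November 1 index = (4 + 304) mod 7 = 0 -> Monday
Last day offset: 30 - 1 = 29 days
Weekday index = (0 + 29) mod 7 = 1

Tuesday, November 30


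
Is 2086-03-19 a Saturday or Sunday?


Anchor: Jan 1, 2086. With p = 2086 - 1 = 2085: (p + p//4 - p//100 + p//400) mod 7 = (2085 + 521 - 20 + 5) mod 7 = 2591 mod 7 = 1 -> Tuesday (Mon=0 ... Sun=6)
Day of year: 78; offset = 77
Weekday index = (1 + 77) mod 7 = 1 -> Tuesday
Weekend days: Saturday, Sunday

No


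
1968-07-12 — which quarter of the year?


Month: July (month 7)
Q1: Jan-Mar, Q2: Apr-Jun, Q3: Jul-Sep, Q4: Oct-Dec

Q3


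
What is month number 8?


Month 8 of 12

August


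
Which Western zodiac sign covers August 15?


Date: August 15
Conventional tropical zodiac dates: Leo from July 23 onward; Virgo starts August 23
August 15 falls within the Leo range

Leo


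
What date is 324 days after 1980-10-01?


Start: 1980-10-01, add 324 days
October 1980 has 31 days: 31 - 1 = 30 days to October 31 -> 294 left
November 1980 has 30 days -> 264 left
December 1980 has 31 days -> 233 left
January 1981 has 31 days -> 202 left
February 1981 has 28 days -> 174 left
March 1981 has 31 days -> 143 left
April 1981 has 30 days -> 113 left
May 1981 has 31 days -> 82 left
June 1981 has 30 days -> 52 left
July 1981 has 31 days -> 21 left
August 1981: 21 <= 31 -> lands on August 21

Result: 1981-08-21


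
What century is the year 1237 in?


Century = (year - 1) // 100 + 1
= (1237 - 1) // 100 + 1
= 1236 // 100 + 1
= 12 + 1

13th century


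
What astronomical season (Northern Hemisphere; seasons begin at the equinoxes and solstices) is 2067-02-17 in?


Date: February 17
Astronomical Winter (approx.; exact equinox/solstice day varies by year): December 21 to March 19
February 17 falls within the Winter window

Winter


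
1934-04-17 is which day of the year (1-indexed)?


Date: April 17, 1934
Days in months 1 through 3: 90
Plus 17 days in April

Day of year: 107


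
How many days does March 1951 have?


March 1951

31 days


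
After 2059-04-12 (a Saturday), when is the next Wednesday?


Current: Saturday
Target: Wednesday
Days ahead: 4

Next Wednesday: 2059-04-16


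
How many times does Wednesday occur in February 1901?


February 1901 has 28 days
Anchor: Jan 1, 1901. With p = 1901 - 1 = 1900: (p + p//4 - p//100 + p//400) mod 7 = (1900 + 475 - 19 + 4) mod 7 = 2360 mod 7 = 1 -> Tuesday (Mon=0 ... Sun=6)
Days before February (Jan): 31; February 1 index = (1 + 31) mod 7 = 4 -> Friday
First Wednesday is February 6
Wednesdays: 6, 13, 20, 27

4 Wednesdays


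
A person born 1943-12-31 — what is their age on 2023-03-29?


Birth: 1943-12-31
Reference: 2023-03-29
Year difference: 2023 - 1943 = 80
Birthday not yet reached in 2023, subtract 1

79 years old


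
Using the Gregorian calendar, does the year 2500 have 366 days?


Gregorian leap year rule: divisible by 4, but not by 100, unless also by 400.
2500 is divisible by 100 but not 400 -> not a leap year

No


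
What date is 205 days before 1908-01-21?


Start: 1908-01-21, subtract 205 days
Back 21 days from January 21 reaches December 31, 1907 -> 184 left
December 1907 has 31 days -> back to November 30, 1907 -> 153 left
November 1907 has 30 days -> back to October 31, 1907 -> 123 left
October 1907 has 31 days -> back to September 30, 1907 -> 92 left
September 1907 has 30 days -> back to August 31, 1907 -> 62 left
August 1907 has 31 days -> back to July 31, 1907 -> 31 left
July 1907 has 31 days -> back to June 30, 1907 -> 0 left
June 1907: 30 - 0 = 30 -> lands on June 30

Result: 1907-06-30


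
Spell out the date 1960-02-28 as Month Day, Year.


ISO 1960-02-28 parses as year=1960, month=02, day=28
Month 2 -> February

February 28, 1960


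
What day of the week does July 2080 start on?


Target: July 1, 2080
Anchor: Jan 1, 2080. With p = 2080 - 1 = 2079: (p + p//4 - p//100 + p//400) mod 7 = (2079 + 519 - 20 + 5) mod 7 = 2583 mod 7 = 0 -> Monday (Mon=0 ... Sun=6)
Days before July (Jan-Jun): 182 days
Weekday index = (0 + 182) mod 7 = 0

Monday


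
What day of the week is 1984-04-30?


Date: April 30, 1984
Anchor: Jan 1, 1984. With p = 1984 - 1 = 1983: (p + p//4 - p//100 + p//400) mod 7 = (1983 + 495 - 19 + 4) mod 7 = 2463 mod 7 = 6 -> Sunday (Mon=0 ... Sun=6)
Days before April (Jan-Mar): 91; offset = 91 + 30 - 1 = 120
Weekday index = (6 + 120) mod 7 = 0

Day of the week: Monday


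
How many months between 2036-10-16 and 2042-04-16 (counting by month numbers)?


From October 2036 to April 2042
6 years * 12 = 72 months, minus 6 months = 66

66 months


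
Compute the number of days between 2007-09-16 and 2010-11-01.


From 2007-09-16 to 2010-11-01
2007-09-16: days before September = 31 + 28 + 31 + 30 + 31 + 30 + 31 + 31 = 243 (2007 is not a leap year); day of year = 243 + 16 = 259
2010-11-01: days before November = 31 + 28 + 31 + 30 + 31 + 30 + 31 + 31 + 30 + 31 = 304 (2010 is not a leap year); day of year = 304 + 1 = 305
Rest of 2007: 365 - 259 = 106
Full years 2008 (366), 2009 (365): 731
Total = 106 + 731 + 305 = 1142

1142 days


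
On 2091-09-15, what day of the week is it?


Date: September 15, 2091
Anchor: Jan 1, 2091. With p = 2091 - 1 = 2090: (p + p//4 - p//100 + p//400) mod 7 = (2090 + 522 - 20 + 5) mod 7 = 2597 mod 7 = 0 -> Monday (Mon=0 ... Sun=6)
Days before September (Jan-Aug): 243; offset = 243 + 15 - 1 = 257
Weekday index = (0 + 257) mod 7 = 5

Day of the week: Saturday


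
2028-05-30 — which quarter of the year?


Month: May (month 5)
Q1: Jan-Mar, Q2: Apr-Jun, Q3: Jul-Sep, Q4: Oct-Dec

Q2


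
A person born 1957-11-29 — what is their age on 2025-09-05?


Birth: 1957-11-29
Reference: 2025-09-05
Year difference: 2025 - 1957 = 68
Birthday not yet reached in 2025, subtract 1

67 years old


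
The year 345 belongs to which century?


Century = (year - 1) // 100 + 1
= (345 - 1) // 100 + 1
= 344 // 100 + 1
= 3 + 1

4th century


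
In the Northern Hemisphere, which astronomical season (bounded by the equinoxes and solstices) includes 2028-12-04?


Date: December 4
Astronomical Autumn (approx.; exact equinox/solstice day varies by year): September 22 to December 20
December 4 falls within the Autumn window

Autumn


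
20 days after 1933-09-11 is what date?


Start: 1933-09-11, add 20 days
September 1933 has 30 days: 30 - 11 = 19 days to September 30 -> 1 left
October 1933: 1 <= 31 -> lands on October 1

Result: 1933-10-01


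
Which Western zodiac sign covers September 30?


Date: September 30
Conventional tropical zodiac dates: Libra from September 23 onward; Scorpio starts October 23
September 30 falls within the Libra range

Libra


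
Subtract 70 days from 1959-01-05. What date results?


Start: 1959-01-05, subtract 70 days
Back 5 days from January 5 reaches December 31, 1958 -> 65 left
December 1958 has 31 days -> back to November 30, 1958 -> 34 left
November 1958 has 30 days -> back to October 31, 1958 -> 4 left
October 1958: 31 - 4 = 27 -> lands on October 27

Result: 1958-10-27


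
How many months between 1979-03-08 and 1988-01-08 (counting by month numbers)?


From March 1979 to January 1988
9 years * 12 = 108 months, minus 2 months = 106

106 months


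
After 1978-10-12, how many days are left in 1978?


Day of year: 285 of 365
Remaining = 365 - 285

80 days


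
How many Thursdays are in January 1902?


January 1902 has 31 days
Anchor: Jan 1, 1902. With p = 1902 - 1 = 1901: (p + p//4 - p//100 + p//400) mod 7 = (1901 + 475 - 19 + 4) mod 7 = 2361 mod 7 = 2 -> Wednesday (Mon=0 ... Sun=6)
January 1 is the anchor itself -> Wednesday
First Thursday is January 2
Thursdays: 2, 9, 16, 23, 30

5 Thursdays


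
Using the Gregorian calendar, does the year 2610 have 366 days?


Gregorian leap year rule: divisible by 4, but not by 100, unless also by 400.
2610 is not divisible by 4 -> not a leap year

No


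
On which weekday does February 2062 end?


February 2062 has 28 days
Anchor: Jan 1, 2062. With p = 2062 - 1 = 2061: (p + p//4 - p//100 + p//400) mod 7 = (2061 + 515 - 20 + 5) mod 7 = 2561 mod 7 = 6 -> Sunday (Mon=0 ... Sun=6)
Days before February (Jan): 31; February 1 index = (6 + 31) mod 7 = 2 -> Wednesday
Last day offset: 28 - 1 = 27 days
Weekday index = (2 + 27) mod 7 = 1

Tuesday, February 28


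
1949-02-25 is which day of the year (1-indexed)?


Date: February 25, 1949
Days in months 1 through 1: 31
Plus 25 days in February

Day of year: 56


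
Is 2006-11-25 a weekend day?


Anchor: Jan 1, 2006. With p = 2006 - 1 = 2005: (p + p//4 - p//100 + p//400) mod 7 = (2005 + 501 - 20 + 5) mod 7 = 2491 mod 7 = 6 -> Sunday (Mon=0 ... Sun=6)
Day of year: 329; offset = 328
Weekday index = (6 + 328) mod 7 = 5 -> Saturday
Weekend days: Saturday, Sunday

Yes


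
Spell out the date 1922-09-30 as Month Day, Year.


ISO 1922-09-30 parses as year=1922, month=09, day=30
Month 9 -> September

September 30, 1922


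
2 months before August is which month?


August is month 8
8 - 2 = 6

June


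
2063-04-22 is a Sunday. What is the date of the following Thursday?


Current: Sunday
Target: Thursday
Days ahead: 4

Next Thursday: 2063-04-26


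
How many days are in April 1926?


April 1926

30 days


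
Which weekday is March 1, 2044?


Target: March 1, 2044
Anchor: Jan 1, 2044. With p = 2044 - 1 = 2043: (p + p//4 - p//100 + p//400) mod 7 = (2043 + 510 - 20 + 5) mod 7 = 2538 mod 7 = 4 -> Friday (Mon=0 ... Sun=6)
Days before March (Jan-Feb): 60 days
Weekday index = (4 + 60) mod 7 = 1

Tuesday


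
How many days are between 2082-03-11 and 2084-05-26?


From 2082-03-11 to 2084-05-26
2082-03-11: days before March = 31 + 28 = 59 (2082 is not a leap year); day of year = 59 + 11 = 70
2084-05-26: days before May = 31 + 29 + 31 + 30 = 121 (2084 is a leap year); day of year = 121 + 26 = 147
Rest of 2082: 365 - 70 = 295
Full years 2083 (365): 365
Total = 295 + 365 + 147 = 807

807 days


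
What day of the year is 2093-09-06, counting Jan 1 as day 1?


Date: September 6, 2093
Days in months 1 through 8: 243
Plus 6 days in September

Day of year: 249


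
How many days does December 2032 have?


December 2032

31 days


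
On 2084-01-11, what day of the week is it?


Date: January 11, 2084
Anchor: Jan 1, 2084. With p = 2084 - 1 = 2083: (p + p//4 - p//100 + p//400) mod 7 = (2083 + 520 - 20 + 5) mod 7 = 2588 mod 7 = 5 -> Saturday (Mon=0 ... Sun=6)
Days into year = 11 - 1 = 10
Weekday index = (5 + 10) mod 7 = 1

Day of the week: Tuesday


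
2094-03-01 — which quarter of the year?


Month: March (month 3)
Q1: Jan-Mar, Q2: Apr-Jun, Q3: Jul-Sep, Q4: Oct-Dec

Q1


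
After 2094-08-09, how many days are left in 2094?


Day of year: 221 of 365
Remaining = 365 - 221

144 days


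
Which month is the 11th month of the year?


Month 11 of 12

November


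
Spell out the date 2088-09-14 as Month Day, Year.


ISO 2088-09-14 parses as year=2088, month=09, day=14
Month 9 -> September

September 14, 2088


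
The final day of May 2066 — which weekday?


May 2066 has 31 days
Anchor: Jan 1, 2066. With p = 2066 - 1 = 2065: (p + p//4 - p//100 + p//400) mod 7 = (2065 + 516 - 20 + 5) mod 7 = 2566 mod 7 = 4 -> Friday (Mon=0 ... Sun=6)
Days before May (Jan-Apr): 120; May 1 index = (4 + 120) mod 7 = 5 -> Saturday
Last day offset: 31 - 1 = 30 days
Weekday index = (5 + 30) mod 7 = 0

Monday, May 31


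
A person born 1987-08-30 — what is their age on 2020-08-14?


Birth: 1987-08-30
Reference: 2020-08-14
Year difference: 2020 - 1987 = 33
Birthday not yet reached in 2020, subtract 1

32 years old


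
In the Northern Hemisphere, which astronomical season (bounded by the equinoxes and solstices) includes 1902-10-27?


Date: October 27
Astronomical Autumn (approx.; exact equinox/solstice day varies by year): September 22 to December 20
October 27 falls within the Autumn window

Autumn


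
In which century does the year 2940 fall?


Century = (year - 1) // 100 + 1
= (2940 - 1) // 100 + 1
= 2939 // 100 + 1
= 29 + 1

30th century


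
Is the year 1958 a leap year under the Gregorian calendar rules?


Gregorian leap year rule: divisible by 4, but not by 100, unless also by 400.
1958 is not divisible by 4 -> not a leap year

No


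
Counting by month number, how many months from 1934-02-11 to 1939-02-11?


From February 1934 to February 1939
5 years * 12 = 60 months = 60

60 months


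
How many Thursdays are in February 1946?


February 1946 has 28 days
Anchor: Jan 1, 1946. With p = 1946 - 1 = 1945: (p + p//4 - p//100 + p//400) mod 7 = (1945 + 486 - 19 + 4) mod 7 = 2416 mod 7 = 1 -> Tuesday (Mon=0 ... Sun=6)
Days before February (Jan): 31; February 1 index = (1 + 31) mod 7 = 4 -> Friday
First Thursday is February 7
Thursdays: 7, 14, 21, 28

4 Thursdays


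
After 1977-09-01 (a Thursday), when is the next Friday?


Current: Thursday
Target: Friday
Days ahead: 1

Next Friday: 1977-09-02


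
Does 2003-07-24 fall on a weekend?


Anchor: Jan 1, 2003. With p = 2003 - 1 = 2002: (p + p//4 - p//100 + p//400) mod 7 = (2002 + 500 - 20 + 5) mod 7 = 2487 mod 7 = 2 -> Wednesday (Mon=0 ... Sun=6)
Day of year: 205; offset = 204
Weekday index = (2 + 204) mod 7 = 3 -> Thursday
Weekend days: Saturday, Sunday

No


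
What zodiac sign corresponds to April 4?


Date: April 4
Conventional tropical zodiac dates: Aries from March 21 onward; Taurus starts April 20
April 4 falls within the Aries range

Aries


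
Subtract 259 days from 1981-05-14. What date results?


Start: 1981-05-14, subtract 259 days
Back 14 days from May 14 reaches April 30, 1981 -> 245 left
April 1981 has 30 days -> back to March 31, 1981 -> 215 left
March 1981 has 31 days -> back to February 28, 1981 -> 184 left
February 1981 has 28 days -> back to January 31, 1981 -> 156 left
January 1981 has 31 days -> back to December 31, 1980 -> 125 left
December 1980 has 31 days -> back to November 30, 1980 -> 94 left
November 1980 has 30 days -> back to October 31, 1980 -> 64 left
October 1980 has 31 days -> back to September 30, 1980 -> 33 left
September 1980 has 30 days -> back to August 31, 1980 -> 3 left
August 1980: 31 - 3 = 28 -> lands on August 28

Result: 1980-08-28


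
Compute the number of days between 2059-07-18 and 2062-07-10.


From 2059-07-18 to 2062-07-10
2059-07-18: days before July = 31 + 28 + 31 + 30 + 31 + 30 = 181 (2059 is not a leap year); day of year = 181 + 18 = 199
2062-07-10: days before July = 31 + 28 + 31 + 30 + 31 + 30 = 181 (2062 is not a leap year); day of year = 181 + 10 = 191
Rest of 2059: 365 - 199 = 166
Full years 2060 (366), 2061 (365): 731
Total = 166 + 731 + 191 = 1088

1088 days


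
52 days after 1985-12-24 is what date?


Start: 1985-12-24, add 52 days
December 1985 has 31 days: 31 - 24 = 7 days to December 31 -> 45 left
January 1986 has 31 days -> 14 left
February 1986: 14 <= 28 -> lands on February 14

Result: 1986-02-14


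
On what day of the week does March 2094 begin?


Target: March 1, 2094
Anchor: Jan 1, 2094. With p = 2094 - 1 = 2093: (p + p//4 - p//100 + p//400) mod 7 = (2093 + 523 - 20 + 5) mod 7 = 2601 mod 7 = 4 -> Friday (Mon=0 ... Sun=6)
Days before March (Jan-Feb): 59 days
Weekday index = (4 + 59) mod 7 = 0

Monday


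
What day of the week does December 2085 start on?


Target: December 1, 2085
Anchor: Jan 1, 2085. With p = 2085 - 1 = 2084: (p + p//4 - p//100 + p//400) mod 7 = (2084 + 521 - 20 + 5) mod 7 = 2590 mod 7 = 0 -> Monday (Mon=0 ... Sun=6)
Days before December (Jan-Nov): 334 days
Weekday index = (0 + 334) mod 7 = 5

Saturday


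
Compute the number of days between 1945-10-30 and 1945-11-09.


From 1945-10-30 to 1945-11-09
1945-10-30: days before October = 31 + 28 + 31 + 30 + 31 + 30 + 31 + 31 + 30 = 273 (1945 is not a leap year); day of year = 273 + 30 = 303
1945-11-09: days before November = 31 + 28 + 31 + 30 + 31 + 30 + 31 + 31 + 30 + 31 = 304 (1945 is not a leap year); day of year = 304 + 9 = 313
Same year: 313 - 303 = 10

10 days


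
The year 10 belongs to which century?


Century = (year - 1) // 100 + 1
= (10 - 1) // 100 + 1
= 9 // 100 + 1
= 0 + 1

1st century


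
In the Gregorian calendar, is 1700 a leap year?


Gregorian leap year rule: divisible by 4, but not by 100, unless also by 400.
1700 is divisible by 100 but not 400 -> not a leap year

No


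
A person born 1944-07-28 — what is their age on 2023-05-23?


Birth: 1944-07-28
Reference: 2023-05-23
Year difference: 2023 - 1944 = 79
Birthday not yet reached in 2023, subtract 1

78 years old


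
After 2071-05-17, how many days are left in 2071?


Day of year: 137 of 365
Remaining = 365 - 137

228 days


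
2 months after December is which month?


December is month 12
12 + 2 = 14; wrap: 14 - 12 = 2

February


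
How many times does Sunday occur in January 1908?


January 1908 has 31 days
Anchor: Jan 1, 1908. With p = 1908 - 1 = 1907: (p + p//4 - p//100 + p//400) mod 7 = (1907 + 476 - 19 + 4) mod 7 = 2368 mod 7 = 2 -> Wednesday (Mon=0 ... Sun=6)
January 1 is the anchor itself -> Wednesday
First Sunday is January 5
Sundays: 5, 12, 19, 26

4 Sundays


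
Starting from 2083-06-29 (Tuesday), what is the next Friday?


Current: Tuesday
Target: Friday
Days ahead: 3

Next Friday: 2083-07-02


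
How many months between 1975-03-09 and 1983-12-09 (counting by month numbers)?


From March 1975 to December 1983
8 years * 12 = 96 months, plus 9 months = 105

105 months


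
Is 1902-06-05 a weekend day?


Anchor: Jan 1, 1902. With p = 1902 - 1 = 1901: (p + p//4 - p//100 + p//400) mod 7 = (1901 + 475 - 19 + 4) mod 7 = 2361 mod 7 = 2 -> Wednesday (Mon=0 ... Sun=6)
Day of year: 156; offset = 155
Weekday index = (2 + 155) mod 7 = 3 -> Thursday
Weekend days: Saturday, Sunday

No


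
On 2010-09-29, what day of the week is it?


Date: September 29, 2010
Anchor: Jan 1, 2010. With p = 2010 - 1 = 2009: (p + p//4 - p//100 + p//400) mod 7 = (2009 + 502 - 20 + 5) mod 7 = 2496 mod 7 = 4 -> Friday (Mon=0 ... Sun=6)
Days before September (Jan-Aug): 243; offset = 243 + 29 - 1 = 271
Weekday index = (4 + 271) mod 7 = 2

Day of the week: Wednesday


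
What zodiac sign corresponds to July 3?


Date: July 3
Conventional tropical zodiac dates: Cancer from June 21 onward; Leo starts July 23
July 3 falls within the Cancer range

Cancer


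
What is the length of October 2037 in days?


October 2037

31 days


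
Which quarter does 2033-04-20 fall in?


Month: April (month 4)
Q1: Jan-Mar, Q2: Apr-Jun, Q3: Jul-Sep, Q4: Oct-Dec

Q2


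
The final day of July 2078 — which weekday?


July 2078 has 31 days
Anchor: Jan 1, 2078. With p = 2078 - 1 = 2077: (p + p//4 - p//100 + p//400) mod 7 = (2077 + 519 - 20 + 5) mod 7 = 2581 mod 7 = 5 -> Saturday (Mon=0 ... Sun=6)
Days before July (Jan-Jun): 181; July 1 index = (5 + 181) mod 7 = 4 -> Friday
Last day offset: 31 - 1 = 30 days
Weekday index = (4 + 30) mod 7 = 6

Sunday, July 31


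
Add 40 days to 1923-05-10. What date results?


Start: 1923-05-10, add 40 days
May 1923 has 31 days: 31 - 10 = 21 days to May 31 -> 19 left
June 1923: 19 <= 30 -> lands on June 19

Result: 1923-06-19


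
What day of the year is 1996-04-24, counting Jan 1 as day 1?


Date: April 24, 1996
Days in months 1 through 3: 91
Plus 24 days in April

Day of year: 115


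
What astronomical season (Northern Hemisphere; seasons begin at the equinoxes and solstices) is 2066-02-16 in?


Date: February 16
Astronomical Winter (approx.; exact equinox/solstice day varies by year): December 21 to March 19
February 16 falls within the Winter window

Winter


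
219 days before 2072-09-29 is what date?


Start: 2072-09-29, subtract 219 days
Back 29 days from September 29 reaches August 31, 2072 -> 190 left
August 2072 has 31 days -> back to July 31, 2072 -> 159 left
July 2072 has 31 days -> back to June 30, 2072 -> 128 left
June 2072 has 30 days -> back to May 31, 2072 -> 98 left
May 2072 has 31 days -> back to April 30, 2072 -> 67 left
April 2072 has 30 days -> back to March 31, 2072 -> 37 left
March 2072 has 31 days -> back to February 29, 2072 -> 6 left
February 2072: 29 - 6 = 23 -> lands on February 23

Result: 2072-02-23


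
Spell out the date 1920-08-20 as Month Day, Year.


ISO 1920-08-20 parses as year=1920, month=08, day=20
Month 8 -> August

August 20, 1920


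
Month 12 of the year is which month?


Month 12 of 12

December


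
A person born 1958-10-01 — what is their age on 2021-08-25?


Birth: 1958-10-01
Reference: 2021-08-25
Year difference: 2021 - 1958 = 63
Birthday not yet reached in 2021, subtract 1

62 years old


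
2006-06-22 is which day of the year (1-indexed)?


Date: June 22, 2006
Days in months 1 through 5: 151
Plus 22 days in June

Day of year: 173


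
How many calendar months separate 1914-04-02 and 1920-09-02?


From April 1914 to September 1920
6 years * 12 = 72 months, plus 5 months = 77

77 months


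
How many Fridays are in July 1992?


July 1992 has 31 days
Anchor: Jan 1, 1992. With p = 1992 - 1 = 1991: (p + p//4 - p//100 + p//400) mod 7 = (1991 + 497 - 19 + 4) mod 7 = 2473 mod 7 = 2 -> Wednesday (Mon=0 ... Sun=6)
Days before July (Jan-Jun): 182; July 1 index = (2 + 182) mod 7 = 2 -> Wednesday
First Friday is July 3
Fridays: 3, 10, 17, 24, 31

5 Fridays


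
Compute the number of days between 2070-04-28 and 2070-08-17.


From 2070-04-28 to 2070-08-17
2070-04-28: days before April = 31 + 28 + 31 = 90 (2070 is not a leap year); day of year = 90 + 28 = 118
2070-08-17: days before August = 31 + 28 + 31 + 30 + 31 + 30 + 31 = 212 (2070 is not a leap year); day of year = 212 + 17 = 229
Same year: 229 - 118 = 111

111 days


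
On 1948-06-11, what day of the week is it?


Date: June 11, 1948
Anchor: Jan 1, 1948. With p = 1948 - 1 = 1947: (p + p//4 - p//100 + p//400) mod 7 = (1947 + 486 - 19 + 4) mod 7 = 2418 mod 7 = 3 -> Thursday (Mon=0 ... Sun=6)
Days before June (Jan-May): 152; offset = 152 + 11 - 1 = 162
Weekday index = (3 + 162) mod 7 = 4

Day of the week: Friday


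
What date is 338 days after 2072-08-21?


Start: 2072-08-21, add 338 days
August 2072 has 31 days: 31 - 21 = 10 days to August 31 -> 328 left
September 2072 has 30 days -> 298 left
October 2072 has 31 days -> 267 left
November 2072 has 30 days -> 237 left
December 2072 has 31 days -> 206 left
January 2073 has 31 days -> 175 left
February 2073 has 28 days -> 147 left
March 2073 has 31 days -> 116 left
April 2073 has 30 days -> 86 left
May 2073 has 31 days -> 55 left
June 2073 has 30 days -> 25 left
July 2073: 25 <= 31 -> lands on July 25

Result: 2073-07-25


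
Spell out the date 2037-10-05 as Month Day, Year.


ISO 2037-10-05 parses as year=2037, month=10, day=05
Month 10 -> October

October 5, 2037


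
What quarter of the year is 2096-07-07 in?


Month: July (month 7)
Q1: Jan-Mar, Q2: Apr-Jun, Q3: Jul-Sep, Q4: Oct-Dec

Q3


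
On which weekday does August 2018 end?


August 2018 has 31 days
Anchor: Jan 1, 2018. With p = 2018 - 1 = 2017: (p + p//4 - p//100 + p//400) mod 7 = (2017 + 504 - 20 + 5) mod 7 = 2506 mod 7 = 0 -> Monday (Mon=0 ... Sun=6)
Days before August (Jan-Jul): 212; August 1 index = (0 + 212) mod 7 = 2 -> Wednesday
Last day offset: 31 - 1 = 30 days
Weekday index = (2 + 30) mod 7 = 4

Friday, August 31


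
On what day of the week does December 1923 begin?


Target: December 1, 1923
Anchor: Jan 1, 1923. With p = 1923 - 1 = 1922: (p + p//4 - p//100 + p//400) mod 7 = (1922 + 480 - 19 + 4) mod 7 = 2387 mod 7 = 0 -> Monday (Mon=0 ... Sun=6)
Days before December (Jan-Nov): 334 days
Weekday index = (0 + 334) mod 7 = 5

Saturday


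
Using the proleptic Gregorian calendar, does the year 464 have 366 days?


Gregorian leap year rule: divisible by 4, but not by 100, unless also by 400.
464 is divisible by 4 but not 100 -> leap year

Yes


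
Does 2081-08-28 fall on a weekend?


Anchor: Jan 1, 2081. With p = 2081 - 1 = 2080: (p + p//4 - p//100 + p//400) mod 7 = (2080 + 520 - 20 + 5) mod 7 = 2585 mod 7 = 2 -> Wednesday (Mon=0 ... Sun=6)
Day of year: 240; offset = 239
Weekday index = (2 + 239) mod 7 = 3 -> Thursday
Weekend days: Saturday, Sunday

No


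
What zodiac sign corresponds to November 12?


Date: November 12
Conventional tropical zodiac dates: Scorpio from October 23 onward; Sagittarius starts November 22
November 12 falls within the Scorpio range

Scorpio


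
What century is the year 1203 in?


Century = (year - 1) // 100 + 1
= (1203 - 1) // 100 + 1
= 1202 // 100 + 1
= 12 + 1

13th century


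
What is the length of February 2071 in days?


February 2071 (leap year: no)

28 days


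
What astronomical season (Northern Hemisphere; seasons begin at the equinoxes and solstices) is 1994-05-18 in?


Date: May 18
Astronomical Spring (approx.; exact equinox/solstice day varies by year): March 20 to June 20
May 18 falls within the Spring window

Spring


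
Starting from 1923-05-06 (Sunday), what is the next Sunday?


Current: Sunday
Target: Sunday
Days ahead: 7

Next Sunday: 1923-05-13


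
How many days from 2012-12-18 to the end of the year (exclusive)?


Day of year: 353 of 366
Remaining = 366 - 353

13 days


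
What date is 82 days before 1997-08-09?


Start: 1997-08-09, subtract 82 days
Back 9 days from August 9 reaches July 31, 1997 -> 73 left
July 1997 has 31 days -> back to June 30, 1997 -> 42 left
June 1997 has 30 days -> back to May 31, 1997 -> 12 left
May 1997: 31 - 12 = 19 -> lands on May 19

Result: 1997-05-19


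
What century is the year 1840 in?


Century = (year - 1) // 100 + 1
= (1840 - 1) // 100 + 1
= 1839 // 100 + 1
= 18 + 1

19th century


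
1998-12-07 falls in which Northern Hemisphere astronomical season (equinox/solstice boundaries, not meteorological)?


Date: December 7
Astronomical Autumn (approx.; exact equinox/solstice day varies by year): September 22 to December 20
December 7 falls within the Autumn window

Autumn


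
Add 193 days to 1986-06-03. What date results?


Start: 1986-06-03, add 193 days
June 1986 has 30 days: 30 - 3 = 27 days to June 30 -> 166 left
July 1986 has 31 days -> 135 left
August 1986 has 31 days -> 104 left
September 1986 has 30 days -> 74 left
October 1986 has 31 days -> 43 left
November 1986 has 30 days -> 13 left
December 1986: 13 <= 31 -> lands on December 13

Result: 1986-12-13
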